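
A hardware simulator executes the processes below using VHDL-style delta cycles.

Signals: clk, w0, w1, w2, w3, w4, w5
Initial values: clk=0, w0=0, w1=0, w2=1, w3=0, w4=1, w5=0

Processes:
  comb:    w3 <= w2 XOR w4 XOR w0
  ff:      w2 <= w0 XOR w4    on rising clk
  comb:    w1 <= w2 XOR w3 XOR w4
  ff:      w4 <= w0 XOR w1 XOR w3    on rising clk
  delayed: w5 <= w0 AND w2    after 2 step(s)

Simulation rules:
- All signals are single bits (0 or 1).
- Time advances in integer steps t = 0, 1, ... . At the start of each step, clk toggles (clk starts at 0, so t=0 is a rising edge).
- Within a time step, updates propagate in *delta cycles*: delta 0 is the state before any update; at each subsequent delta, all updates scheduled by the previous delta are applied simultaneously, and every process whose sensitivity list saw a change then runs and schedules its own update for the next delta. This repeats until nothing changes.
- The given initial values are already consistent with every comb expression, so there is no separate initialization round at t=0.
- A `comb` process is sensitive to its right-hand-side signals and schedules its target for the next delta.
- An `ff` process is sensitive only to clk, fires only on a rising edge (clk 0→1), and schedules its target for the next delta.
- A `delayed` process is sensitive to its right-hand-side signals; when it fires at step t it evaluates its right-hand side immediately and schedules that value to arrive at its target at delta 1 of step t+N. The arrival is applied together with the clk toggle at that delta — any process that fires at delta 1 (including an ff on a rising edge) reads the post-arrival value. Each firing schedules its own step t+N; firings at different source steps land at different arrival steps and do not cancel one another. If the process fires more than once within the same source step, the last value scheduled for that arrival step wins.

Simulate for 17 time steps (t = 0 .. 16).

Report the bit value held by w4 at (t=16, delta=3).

1

t0.Δ0 w4=1 w1=0 w0=0 clk=0 w5=0 w3=0 w2=1
t0.Δ1 w4=1 w1=0 w0=0 clk=1 w5=0 w3=0 w2=1
t0.Δ2 w4=0 w1=0 w0=0 clk=1 w5=0 w3=0 w2=1
t0.Δ3 w4=0 w1=1 w0=0 clk=1 w5=0 w3=1 w2=1
t0.Δ4 w4=0 w1=0 w0=0 clk=1 w5=0 w3=1 w2=1
t1.Δ0 w4=0 w1=0 w0=0 clk=1 w5=0 w3=1 w2=1
t1.Δ1 w4=0 w1=0 w0=0 clk=0 w5=0 w3=1 w2=1
t2.Δ0 w4=0 w1=0 w0=0 clk=0 w5=0 w3=1 w2=1
t2.Δ1 w4=0 w1=0 w0=0 clk=1 w5=0 w3=1 w2=1
t2.Δ2 w4=1 w1=0 w0=0 clk=1 w5=0 w3=1 w2=0
t3.Δ0 w4=1 w1=0 w0=0 clk=1 w5=0 w3=1 w2=0
t3.Δ1 w4=1 w1=0 w0=0 clk=0 w5=0 w3=1 w2=0
t4.Δ0 w4=1 w1=0 w0=0 clk=0 w5=0 w3=1 w2=0
t4.Δ1 w4=1 w1=0 w0=0 clk=1 w5=0 w3=1 w2=0
t4.Δ2 w4=1 w1=0 w0=0 clk=1 w5=0 w3=1 w2=1
t4.Δ3 w4=1 w1=1 w0=0 clk=1 w5=0 w3=0 w2=1
t4.Δ4 w4=1 w1=0 w0=0 clk=1 w5=0 w3=0 w2=1
t5.Δ0 w4=1 w1=0 w0=0 clk=1 w5=0 w3=0 w2=1
t5.Δ1 w4=1 w1=0 w0=0 clk=0 w5=0 w3=0 w2=1
t6.Δ0 w4=1 w1=0 w0=0 clk=0 w5=0 w3=0 w2=1
t6.Δ1 w4=1 w1=0 w0=0 clk=1 w5=0 w3=0 w2=1
t6.Δ2 w4=0 w1=0 w0=0 clk=1 w5=0 w3=0 w2=1
t6.Δ3 w4=0 w1=1 w0=0 clk=1 w5=0 w3=1 w2=1
t6.Δ4 w4=0 w1=0 w0=0 clk=1 w5=0 w3=1 w2=1
t7.Δ0 w4=0 w1=0 w0=0 clk=1 w5=0 w3=1 w2=1
t7.Δ1 w4=0 w1=0 w0=0 clk=0 w5=0 w3=1 w2=1
t8.Δ0 w4=0 w1=0 w0=0 clk=0 w5=0 w3=1 w2=1
t8.Δ1 w4=0 w1=0 w0=0 clk=1 w5=0 w3=1 w2=1
t8.Δ2 w4=1 w1=0 w0=0 clk=1 w5=0 w3=1 w2=0
t9.Δ0 w4=1 w1=0 w0=0 clk=1 w5=0 w3=1 w2=0
t9.Δ1 w4=1 w1=0 w0=0 clk=0 w5=0 w3=1 w2=0
t10.Δ0 w4=1 w1=0 w0=0 clk=0 w5=0 w3=1 w2=0
t10.Δ1 w4=1 w1=0 w0=0 clk=1 w5=0 w3=1 w2=0
t10.Δ2 w4=1 w1=0 w0=0 clk=1 w5=0 w3=1 w2=1
t10.Δ3 w4=1 w1=1 w0=0 clk=1 w5=0 w3=0 w2=1
t10.Δ4 w4=1 w1=0 w0=0 clk=1 w5=0 w3=0 w2=1
t11.Δ0 w4=1 w1=0 w0=0 clk=1 w5=0 w3=0 w2=1
t11.Δ1 w4=1 w1=0 w0=0 clk=0 w5=0 w3=0 w2=1
t12.Δ0 w4=1 w1=0 w0=0 clk=0 w5=0 w3=0 w2=1
t12.Δ1 w4=1 w1=0 w0=0 clk=1 w5=0 w3=0 w2=1
t12.Δ2 w4=0 w1=0 w0=0 clk=1 w5=0 w3=0 w2=1
t12.Δ3 w4=0 w1=1 w0=0 clk=1 w5=0 w3=1 w2=1
t12.Δ4 w4=0 w1=0 w0=0 clk=1 w5=0 w3=1 w2=1
t13.Δ0 w4=0 w1=0 w0=0 clk=1 w5=0 w3=1 w2=1
t13.Δ1 w4=0 w1=0 w0=0 clk=0 w5=0 w3=1 w2=1
t14.Δ0 w4=0 w1=0 w0=0 clk=0 w5=0 w3=1 w2=1
t14.Δ1 w4=0 w1=0 w0=0 clk=1 w5=0 w3=1 w2=1
t14.Δ2 w4=1 w1=0 w0=0 clk=1 w5=0 w3=1 w2=0
t15.Δ0 w4=1 w1=0 w0=0 clk=1 w5=0 w3=1 w2=0
t15.Δ1 w4=1 w1=0 w0=0 clk=0 w5=0 w3=1 w2=0
t16.Δ0 w4=1 w1=0 w0=0 clk=0 w5=0 w3=1 w2=0
t16.Δ1 w4=1 w1=0 w0=0 clk=1 w5=0 w3=1 w2=0
t16.Δ2 w4=1 w1=0 w0=0 clk=1 w5=0 w3=1 w2=1
t16.Δ3 w4=1 w1=1 w0=0 clk=1 w5=0 w3=0 w2=1
t16.Δ4 w4=1 w1=0 w0=0 clk=1 w5=0 w3=0 w2=1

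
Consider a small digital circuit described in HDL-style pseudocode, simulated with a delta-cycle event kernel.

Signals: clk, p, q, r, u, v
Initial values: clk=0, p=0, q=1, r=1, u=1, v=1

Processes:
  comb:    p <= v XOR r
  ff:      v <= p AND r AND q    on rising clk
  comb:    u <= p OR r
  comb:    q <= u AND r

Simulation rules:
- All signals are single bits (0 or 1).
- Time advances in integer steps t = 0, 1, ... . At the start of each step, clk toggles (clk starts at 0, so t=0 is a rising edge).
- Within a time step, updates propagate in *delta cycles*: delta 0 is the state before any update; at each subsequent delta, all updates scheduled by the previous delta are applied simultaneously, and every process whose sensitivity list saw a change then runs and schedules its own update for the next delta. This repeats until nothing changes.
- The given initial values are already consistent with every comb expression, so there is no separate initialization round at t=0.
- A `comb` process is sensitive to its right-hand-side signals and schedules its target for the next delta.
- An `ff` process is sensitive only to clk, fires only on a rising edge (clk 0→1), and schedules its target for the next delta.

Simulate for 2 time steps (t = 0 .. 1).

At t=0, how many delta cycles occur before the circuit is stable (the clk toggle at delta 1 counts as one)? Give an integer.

3

[bits: p,u,q,clk,r,v]
t=0: Δ0=011011 Δ1=011111 Δ2=011110 Δ3=111110 | 3Δ
t=1: Δ0=111110 Δ1=111010 | 1Δ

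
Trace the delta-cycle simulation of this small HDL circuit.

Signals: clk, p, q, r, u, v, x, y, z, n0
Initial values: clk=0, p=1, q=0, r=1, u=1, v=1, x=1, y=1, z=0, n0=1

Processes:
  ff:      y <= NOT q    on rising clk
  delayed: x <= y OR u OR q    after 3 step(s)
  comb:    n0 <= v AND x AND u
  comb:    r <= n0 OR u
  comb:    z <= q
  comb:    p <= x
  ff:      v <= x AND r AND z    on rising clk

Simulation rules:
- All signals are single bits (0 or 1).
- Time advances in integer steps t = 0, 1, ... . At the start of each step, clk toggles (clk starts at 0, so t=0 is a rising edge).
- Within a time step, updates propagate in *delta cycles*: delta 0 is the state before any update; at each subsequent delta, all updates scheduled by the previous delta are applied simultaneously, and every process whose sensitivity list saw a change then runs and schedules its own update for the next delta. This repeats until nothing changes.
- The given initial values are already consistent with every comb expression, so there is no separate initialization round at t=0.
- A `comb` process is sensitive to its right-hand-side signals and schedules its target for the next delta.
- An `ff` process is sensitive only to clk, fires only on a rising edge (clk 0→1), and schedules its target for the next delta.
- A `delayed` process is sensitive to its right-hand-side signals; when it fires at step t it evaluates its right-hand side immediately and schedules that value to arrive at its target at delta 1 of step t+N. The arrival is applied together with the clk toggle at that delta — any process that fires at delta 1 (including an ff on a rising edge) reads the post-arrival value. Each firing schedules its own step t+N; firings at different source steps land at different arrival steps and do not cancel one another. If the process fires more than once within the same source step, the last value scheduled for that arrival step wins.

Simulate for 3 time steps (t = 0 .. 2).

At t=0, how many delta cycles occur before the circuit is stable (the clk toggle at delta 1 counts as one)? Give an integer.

3

t0.Δ0 n0=1 p=1 y=1 v=1 r=1 u=1 q=0 x=1 clk=0 z=0
t0.Δ1 n0=1 p=1 y=1 v=1 r=1 u=1 q=0 x=1 clk=1 z=0
t0.Δ2 n0=1 p=1 y=1 v=0 r=1 u=1 q=0 x=1 clk=1 z=0
t0.Δ3 n0=0 p=1 y=1 v=0 r=1 u=1 q=0 x=1 clk=1 z=0
t1.Δ0 n0=0 p=1 y=1 v=0 r=1 u=1 q=0 x=1 clk=1 z=0
t1.Δ1 n0=0 p=1 y=1 v=0 r=1 u=1 q=0 x=1 clk=0 z=0
t2.Δ0 n0=0 p=1 y=1 v=0 r=1 u=1 q=0 x=1 clk=0 z=0
t2.Δ1 n0=0 p=1 y=1 v=0 r=1 u=1 q=0 x=1 clk=1 z=0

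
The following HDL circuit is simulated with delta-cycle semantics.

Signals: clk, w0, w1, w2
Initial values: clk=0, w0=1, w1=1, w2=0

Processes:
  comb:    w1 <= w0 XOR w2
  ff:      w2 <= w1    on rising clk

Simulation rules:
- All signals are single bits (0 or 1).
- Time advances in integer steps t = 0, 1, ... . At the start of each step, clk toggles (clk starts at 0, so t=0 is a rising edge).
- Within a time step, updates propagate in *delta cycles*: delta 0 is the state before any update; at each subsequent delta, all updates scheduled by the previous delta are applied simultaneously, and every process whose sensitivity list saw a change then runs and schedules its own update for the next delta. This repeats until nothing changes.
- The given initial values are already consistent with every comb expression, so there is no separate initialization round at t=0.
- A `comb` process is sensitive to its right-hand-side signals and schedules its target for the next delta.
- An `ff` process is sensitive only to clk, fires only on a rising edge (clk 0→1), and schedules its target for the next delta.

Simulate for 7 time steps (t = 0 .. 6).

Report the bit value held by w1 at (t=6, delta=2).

[bits: clk,w0,w1,w2]
t=0: Δ0=0110 Δ1=1110 Δ2=1111 Δ3=1101 | 3Δ
t=1: Δ0=1101 Δ1=0101 | 1Δ
t=2: Δ0=0101 Δ1=1101 Δ2=1100 Δ3=1110 | 3Δ
t=3: Δ0=1110 Δ1=0110 | 1Δ
t=4: Δ0=0110 Δ1=1110 Δ2=1111 Δ3=1101 | 3Δ
t=5: Δ0=1101 Δ1=0101 | 1Δ
t=6: Δ0=0101 Δ1=1101 Δ2=1100 Δ3=1110 | 3Δ

0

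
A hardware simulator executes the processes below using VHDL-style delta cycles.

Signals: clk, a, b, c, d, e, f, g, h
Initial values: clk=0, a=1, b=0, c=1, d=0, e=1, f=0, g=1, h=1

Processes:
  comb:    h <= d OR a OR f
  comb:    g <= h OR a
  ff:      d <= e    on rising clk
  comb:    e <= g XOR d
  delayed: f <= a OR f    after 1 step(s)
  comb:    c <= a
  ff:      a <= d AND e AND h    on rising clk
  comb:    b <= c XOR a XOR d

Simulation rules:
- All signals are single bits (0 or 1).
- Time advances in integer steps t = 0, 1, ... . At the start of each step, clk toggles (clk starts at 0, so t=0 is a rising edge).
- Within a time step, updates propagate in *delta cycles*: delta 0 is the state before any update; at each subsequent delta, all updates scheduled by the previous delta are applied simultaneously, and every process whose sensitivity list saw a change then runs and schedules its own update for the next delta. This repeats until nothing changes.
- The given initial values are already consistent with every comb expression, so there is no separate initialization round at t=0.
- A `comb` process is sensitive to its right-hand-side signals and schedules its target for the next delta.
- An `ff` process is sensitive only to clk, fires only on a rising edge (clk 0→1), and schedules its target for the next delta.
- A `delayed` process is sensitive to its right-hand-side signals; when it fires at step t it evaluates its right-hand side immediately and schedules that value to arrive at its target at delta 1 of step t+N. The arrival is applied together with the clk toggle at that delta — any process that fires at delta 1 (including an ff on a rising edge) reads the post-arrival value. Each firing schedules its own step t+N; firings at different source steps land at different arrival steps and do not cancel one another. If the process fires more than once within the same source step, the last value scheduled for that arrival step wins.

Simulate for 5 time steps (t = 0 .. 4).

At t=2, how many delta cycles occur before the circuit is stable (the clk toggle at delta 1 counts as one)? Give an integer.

5

[bits: d,h,c,g,a,f,e,clk,b]
t=0: Δ0=011110100 Δ1=011110110 Δ2=111100110 Δ3=110100010 Δ4=110100011 | 4Δ
t=1: Δ0=110100011 Δ1=110100001 | 1Δ
t=2: Δ0=110100001 Δ1=110100011 Δ2=010100011 Δ3=000100110 Δ4=000000110 Δ5=000000010 | 5Δ
t=3: Δ0=000000010 Δ1=000000000 | 1Δ
t=4: Δ0=000000000 Δ1=000000010 | 1Δ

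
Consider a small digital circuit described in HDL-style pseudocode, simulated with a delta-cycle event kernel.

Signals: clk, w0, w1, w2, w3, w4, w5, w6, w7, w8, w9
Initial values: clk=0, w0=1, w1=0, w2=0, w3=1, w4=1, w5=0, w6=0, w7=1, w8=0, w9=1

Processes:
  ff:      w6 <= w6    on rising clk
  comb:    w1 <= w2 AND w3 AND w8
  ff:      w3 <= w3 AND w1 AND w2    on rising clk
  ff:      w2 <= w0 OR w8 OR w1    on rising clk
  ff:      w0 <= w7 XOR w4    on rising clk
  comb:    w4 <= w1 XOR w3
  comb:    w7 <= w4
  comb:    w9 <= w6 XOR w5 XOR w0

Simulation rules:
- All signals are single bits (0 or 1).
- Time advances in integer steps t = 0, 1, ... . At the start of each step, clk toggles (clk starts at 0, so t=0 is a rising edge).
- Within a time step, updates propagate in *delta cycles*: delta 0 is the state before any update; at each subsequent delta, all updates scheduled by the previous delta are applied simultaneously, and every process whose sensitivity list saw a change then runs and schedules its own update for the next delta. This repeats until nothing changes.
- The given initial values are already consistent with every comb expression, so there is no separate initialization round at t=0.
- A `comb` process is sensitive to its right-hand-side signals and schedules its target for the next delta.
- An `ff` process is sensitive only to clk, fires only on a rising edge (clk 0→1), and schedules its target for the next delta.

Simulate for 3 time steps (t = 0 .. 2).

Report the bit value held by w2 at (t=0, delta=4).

1

t0.Δ0 w3=1 w8=0 w6=0 w1=0 w4=1 w9=1 w2=0 w7=1 clk=0 w5=0 w0=1
t0.Δ1 w3=1 w8=0 w6=0 w1=0 w4=1 w9=1 w2=0 w7=1 clk=1 w5=0 w0=1
t0.Δ2 w3=0 w8=0 w6=0 w1=0 w4=1 w9=1 w2=1 w7=1 clk=1 w5=0 w0=0
t0.Δ3 w3=0 w8=0 w6=0 w1=0 w4=0 w9=0 w2=1 w7=1 clk=1 w5=0 w0=0
t0.Δ4 w3=0 w8=0 w6=0 w1=0 w4=0 w9=0 w2=1 w7=0 clk=1 w5=0 w0=0
t1.Δ0 w3=0 w8=0 w6=0 w1=0 w4=0 w9=0 w2=1 w7=0 clk=1 w5=0 w0=0
t1.Δ1 w3=0 w8=0 w6=0 w1=0 w4=0 w9=0 w2=1 w7=0 clk=0 w5=0 w0=0
t2.Δ0 w3=0 w8=0 w6=0 w1=0 w4=0 w9=0 w2=1 w7=0 clk=0 w5=0 w0=0
t2.Δ1 w3=0 w8=0 w6=0 w1=0 w4=0 w9=0 w2=1 w7=0 clk=1 w5=0 w0=0
t2.Δ2 w3=0 w8=0 w6=0 w1=0 w4=0 w9=0 w2=0 w7=0 clk=1 w5=0 w0=0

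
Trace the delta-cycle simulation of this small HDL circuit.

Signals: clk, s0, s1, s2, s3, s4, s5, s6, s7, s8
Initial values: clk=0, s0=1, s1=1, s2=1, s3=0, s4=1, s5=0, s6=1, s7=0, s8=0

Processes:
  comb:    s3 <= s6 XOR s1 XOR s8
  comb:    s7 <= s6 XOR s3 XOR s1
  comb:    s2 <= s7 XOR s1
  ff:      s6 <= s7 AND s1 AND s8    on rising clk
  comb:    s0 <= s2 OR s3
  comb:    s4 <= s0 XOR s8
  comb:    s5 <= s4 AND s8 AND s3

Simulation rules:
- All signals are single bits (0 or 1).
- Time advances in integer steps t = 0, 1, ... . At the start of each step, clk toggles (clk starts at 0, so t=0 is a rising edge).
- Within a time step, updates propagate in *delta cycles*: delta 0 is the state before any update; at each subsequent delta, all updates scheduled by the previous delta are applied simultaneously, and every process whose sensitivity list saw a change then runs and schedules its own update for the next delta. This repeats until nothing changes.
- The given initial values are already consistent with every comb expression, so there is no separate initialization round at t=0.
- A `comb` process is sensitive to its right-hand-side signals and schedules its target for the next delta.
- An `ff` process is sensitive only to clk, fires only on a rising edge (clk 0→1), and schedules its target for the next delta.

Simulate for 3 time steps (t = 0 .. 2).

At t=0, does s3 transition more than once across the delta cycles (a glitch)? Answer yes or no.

t=0 Δ0: s5=0 s4=1 s8=0 s7=0 s6=1 s0=1 s2=1 s3=0 s1=1 clk=0
  Δ1: clk:0→1
  Δ2: s6:1→0
  Δ3: s7:0→1, s3:0→1
  Δ4: s7:1→0, s2:1→0
  Δ5: s2:0→1
  (5Δ to stable)
t=1 Δ0: s5=0 s4=1 s8=0 s7=0 s6=0 s0=1 s2=1 s3=1 s1=1 clk=1
  Δ1: clk:1→0
  (1Δ to stable)
t=2 Δ0: s5=0 s4=1 s8=0 s7=0 s6=0 s0=1 s2=1 s3=1 s1=1 clk=0
  Δ1: clk:0→1
  (1Δ to stable)

no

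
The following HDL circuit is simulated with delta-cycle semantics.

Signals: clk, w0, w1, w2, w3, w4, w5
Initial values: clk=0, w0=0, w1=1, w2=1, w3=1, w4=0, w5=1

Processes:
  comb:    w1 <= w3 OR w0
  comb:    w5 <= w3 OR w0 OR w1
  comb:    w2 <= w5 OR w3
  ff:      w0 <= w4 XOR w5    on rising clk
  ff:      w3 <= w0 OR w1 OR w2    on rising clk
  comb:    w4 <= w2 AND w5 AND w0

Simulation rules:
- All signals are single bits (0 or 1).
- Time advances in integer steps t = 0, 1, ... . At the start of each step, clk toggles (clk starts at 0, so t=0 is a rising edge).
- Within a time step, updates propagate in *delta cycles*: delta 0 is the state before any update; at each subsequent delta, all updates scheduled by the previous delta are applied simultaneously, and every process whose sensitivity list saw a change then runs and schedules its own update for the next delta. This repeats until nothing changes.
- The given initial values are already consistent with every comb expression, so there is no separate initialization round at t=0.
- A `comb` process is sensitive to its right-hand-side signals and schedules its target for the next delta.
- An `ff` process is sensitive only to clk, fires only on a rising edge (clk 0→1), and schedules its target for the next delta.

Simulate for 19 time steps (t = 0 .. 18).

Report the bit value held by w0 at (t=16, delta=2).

[bits: w5,w3,w0,w4,clk,w2,w1]
t=0: Δ0=1100011 Δ1=1100111 Δ2=1110111 Δ3=1111111 | 3Δ
t=1: Δ0=1111111 Δ1=1111011 | 1Δ
t=2: Δ0=1111011 Δ1=1111111 Δ2=1101111 Δ3=1100111 | 3Δ
t=3: Δ0=1100111 Δ1=1100011 | 1Δ
t=4: Δ0=1100011 Δ1=1100111 Δ2=1110111 Δ3=1111111 | 3Δ
t=5: Δ0=1111111 Δ1=1111011 | 1Δ
t=6: Δ0=1111011 Δ1=1111111 Δ2=1101111 Δ3=1100111 | 3Δ
t=7: Δ0=1100111 Δ1=1100011 | 1Δ
t=8: Δ0=1100011 Δ1=1100111 Δ2=1110111 Δ3=1111111 | 3Δ
t=9: Δ0=1111111 Δ1=1111011 | 1Δ
t=10: Δ0=1111011 Δ1=1111111 Δ2=1101111 Δ3=1100111 | 3Δ
t=11: Δ0=1100111 Δ1=1100011 | 1Δ
t=12: Δ0=1100011 Δ1=1100111 Δ2=1110111 Δ3=1111111 | 3Δ
t=13: Δ0=1111111 Δ1=1111011 | 1Δ
t=14: Δ0=1111011 Δ1=1111111 Δ2=1101111 Δ3=1100111 | 3Δ
t=15: Δ0=1100111 Δ1=1100011 | 1Δ
t=16: Δ0=1100011 Δ1=1100111 Δ2=1110111 Δ3=1111111 | 3Δ
t=17: Δ0=1111111 Δ1=1111011 | 1Δ
t=18: Δ0=1111011 Δ1=1111111 Δ2=1101111 Δ3=1100111 | 3Δ

1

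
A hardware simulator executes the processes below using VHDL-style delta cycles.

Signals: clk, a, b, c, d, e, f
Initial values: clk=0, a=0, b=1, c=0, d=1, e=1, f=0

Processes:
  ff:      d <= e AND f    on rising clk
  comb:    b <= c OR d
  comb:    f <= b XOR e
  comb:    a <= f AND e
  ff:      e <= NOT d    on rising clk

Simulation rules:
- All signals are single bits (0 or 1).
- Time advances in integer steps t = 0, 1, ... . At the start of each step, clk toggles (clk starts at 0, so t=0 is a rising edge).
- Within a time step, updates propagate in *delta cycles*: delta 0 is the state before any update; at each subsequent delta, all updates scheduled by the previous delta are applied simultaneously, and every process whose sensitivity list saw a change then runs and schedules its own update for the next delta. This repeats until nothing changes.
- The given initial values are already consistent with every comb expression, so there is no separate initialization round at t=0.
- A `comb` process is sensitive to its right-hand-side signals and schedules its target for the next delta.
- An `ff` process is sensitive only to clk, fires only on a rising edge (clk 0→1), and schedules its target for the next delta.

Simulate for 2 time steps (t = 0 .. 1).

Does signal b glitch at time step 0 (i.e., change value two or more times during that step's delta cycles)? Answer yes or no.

no

t=0 Δ0: c=0 a=0 d=1 f=0 b=1 clk=0 e=1
  Δ1: clk:0→1
  Δ2: d:1→0, e:1→0
  Δ3: f:0→1, b:1→0
  Δ4: f:1→0
  (4Δ to stable)
t=1 Δ0: c=0 a=0 d=0 f=0 b=0 clk=1 e=0
  Δ1: clk:1→0
  (1Δ to stable)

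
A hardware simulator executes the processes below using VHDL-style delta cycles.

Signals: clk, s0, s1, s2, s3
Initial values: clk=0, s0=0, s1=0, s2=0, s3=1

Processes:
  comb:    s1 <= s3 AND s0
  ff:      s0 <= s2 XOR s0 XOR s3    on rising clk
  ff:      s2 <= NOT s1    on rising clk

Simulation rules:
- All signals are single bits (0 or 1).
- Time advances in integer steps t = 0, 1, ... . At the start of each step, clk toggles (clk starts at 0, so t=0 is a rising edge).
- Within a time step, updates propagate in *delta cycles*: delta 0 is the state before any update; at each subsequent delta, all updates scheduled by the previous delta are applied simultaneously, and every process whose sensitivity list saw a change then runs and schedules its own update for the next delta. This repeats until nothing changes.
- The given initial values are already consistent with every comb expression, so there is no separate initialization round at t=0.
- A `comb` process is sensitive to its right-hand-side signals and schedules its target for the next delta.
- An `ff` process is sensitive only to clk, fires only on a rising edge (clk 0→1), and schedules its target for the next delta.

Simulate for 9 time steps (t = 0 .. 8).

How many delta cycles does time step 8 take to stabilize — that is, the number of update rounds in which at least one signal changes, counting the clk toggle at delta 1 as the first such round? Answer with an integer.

2

t0.Δ0 s2=0 s3=1 s1=0 s0=0 clk=0
t0.Δ1 s2=0 s3=1 s1=0 s0=0 clk=1
t0.Δ2 s2=1 s3=1 s1=0 s0=1 clk=1
t0.Δ3 s2=1 s3=1 s1=1 s0=1 clk=1
t1.Δ0 s2=1 s3=1 s1=1 s0=1 clk=1
t1.Δ1 s2=1 s3=1 s1=1 s0=1 clk=0
t2.Δ0 s2=1 s3=1 s1=1 s0=1 clk=0
t2.Δ1 s2=1 s3=1 s1=1 s0=1 clk=1
t2.Δ2 s2=0 s3=1 s1=1 s0=1 clk=1
t3.Δ0 s2=0 s3=1 s1=1 s0=1 clk=1
t3.Δ1 s2=0 s3=1 s1=1 s0=1 clk=0
t4.Δ0 s2=0 s3=1 s1=1 s0=1 clk=0
t4.Δ1 s2=0 s3=1 s1=1 s0=1 clk=1
t4.Δ2 s2=0 s3=1 s1=1 s0=0 clk=1
t4.Δ3 s2=0 s3=1 s1=0 s0=0 clk=1
t5.Δ0 s2=0 s3=1 s1=0 s0=0 clk=1
t5.Δ1 s2=0 s3=1 s1=0 s0=0 clk=0
t6.Δ0 s2=0 s3=1 s1=0 s0=0 clk=0
t6.Δ1 s2=0 s3=1 s1=0 s0=0 clk=1
t6.Δ2 s2=1 s3=1 s1=0 s0=1 clk=1
t6.Δ3 s2=1 s3=1 s1=1 s0=1 clk=1
t7.Δ0 s2=1 s3=1 s1=1 s0=1 clk=1
t7.Δ1 s2=1 s3=1 s1=1 s0=1 clk=0
t8.Δ0 s2=1 s3=1 s1=1 s0=1 clk=0
t8.Δ1 s2=1 s3=1 s1=1 s0=1 clk=1
t8.Δ2 s2=0 s3=1 s1=1 s0=1 clk=1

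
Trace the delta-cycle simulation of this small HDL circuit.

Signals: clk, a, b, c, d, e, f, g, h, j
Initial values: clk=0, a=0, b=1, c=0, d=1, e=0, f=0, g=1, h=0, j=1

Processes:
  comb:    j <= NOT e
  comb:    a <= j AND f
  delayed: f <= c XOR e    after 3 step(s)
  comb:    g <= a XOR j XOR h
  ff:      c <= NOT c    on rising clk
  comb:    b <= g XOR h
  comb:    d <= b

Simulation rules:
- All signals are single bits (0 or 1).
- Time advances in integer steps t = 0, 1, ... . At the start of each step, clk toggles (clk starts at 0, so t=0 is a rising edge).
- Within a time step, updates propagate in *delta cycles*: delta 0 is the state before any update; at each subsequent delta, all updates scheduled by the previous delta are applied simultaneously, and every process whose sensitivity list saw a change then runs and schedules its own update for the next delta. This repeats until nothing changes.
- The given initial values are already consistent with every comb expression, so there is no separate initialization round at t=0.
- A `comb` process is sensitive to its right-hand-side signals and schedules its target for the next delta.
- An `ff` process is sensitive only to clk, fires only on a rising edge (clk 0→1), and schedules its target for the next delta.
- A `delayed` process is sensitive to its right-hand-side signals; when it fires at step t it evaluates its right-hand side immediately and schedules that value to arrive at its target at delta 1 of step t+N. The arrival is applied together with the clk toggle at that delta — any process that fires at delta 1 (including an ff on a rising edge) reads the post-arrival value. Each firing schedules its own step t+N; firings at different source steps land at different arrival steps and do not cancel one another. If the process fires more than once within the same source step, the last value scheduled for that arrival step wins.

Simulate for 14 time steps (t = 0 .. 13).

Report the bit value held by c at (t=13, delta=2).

1

t=0 Δ0: b=1 clk=0 h=0 g=1 j=1 a=0 c=0 e=0 f=0 d=1
  Δ1: clk:0→1
  Δ2: c:0→1
  (2Δ to stable)
t=1 Δ0: b=1 clk=1 h=0 g=1 j=1 a=0 c=1 e=0 f=0 d=1
  Δ1: clk:1→0
  (1Δ to stable)
t=2 Δ0: b=1 clk=0 h=0 g=1 j=1 a=0 c=1 e=0 f=0 d=1
  Δ1: clk:0→1
  Δ2: c:1→0
  (2Δ to stable)
t=3 Δ0: b=1 clk=1 h=0 g=1 j=1 a=0 c=0 e=0 f=0 d=1
  Δ1: clk:1→0, f:0→1
  Δ2: a:0→1
  Δ3: g:1→0
  Δ4: b:1→0
  Δ5: d:1→0
  (5Δ to stable)
t=4 Δ0: b=0 clk=0 h=0 g=0 j=1 a=1 c=0 e=0 f=1 d=0
  Δ1: clk:0→1
  Δ2: c:0→1
  (2Δ to stable)
t=5 Δ0: b=0 clk=1 h=0 g=0 j=1 a=1 c=1 e=0 f=1 d=0
  Δ1: clk:1→0, f:1→0
  Δ2: a:1→0
  Δ3: g:0→1
  Δ4: b:0→1
  Δ5: d:0→1
  (5Δ to stable)
t=6 Δ0: b=1 clk=0 h=0 g=1 j=1 a=0 c=1 e=0 f=0 d=1
  Δ1: clk:0→1
  Δ2: c:1→0
  (2Δ to stable)
t=7 Δ0: b=1 clk=1 h=0 g=1 j=1 a=0 c=0 e=0 f=0 d=1
  Δ1: clk:1→0, f:0→1
  Δ2: a:0→1
  Δ3: g:1→0
  Δ4: b:1→0
  Δ5: d:1→0
  (5Δ to stable)
t=8 Δ0: b=0 clk=0 h=0 g=0 j=1 a=1 c=0 e=0 f=1 d=0
  Δ1: clk:0→1
  Δ2: c:0→1
  (2Δ to stable)
t=9 Δ0: b=0 clk=1 h=0 g=0 j=1 a=1 c=1 e=0 f=1 d=0
  Δ1: clk:1→0, f:1→0
  Δ2: a:1→0
  Δ3: g:0→1
  Δ4: b:0→1
  Δ5: d:0→1
  (5Δ to stable)
t=10 Δ0: b=1 clk=0 h=0 g=1 j=1 a=0 c=1 e=0 f=0 d=1
  Δ1: clk:0→1
  Δ2: c:1→0
  (2Δ to stable)
t=11 Δ0: b=1 clk=1 h=0 g=1 j=1 a=0 c=0 e=0 f=0 d=1
  Δ1: clk:1→0, f:0→1
  Δ2: a:0→1
  Δ3: g:1→0
  Δ4: b:1→0
  Δ5: d:1→0
  (5Δ to stable)
t=12 Δ0: b=0 clk=0 h=0 g=0 j=1 a=1 c=0 e=0 f=1 d=0
  Δ1: clk:0→1
  Δ2: c:0→1
  (2Δ to stable)
t=13 Δ0: b=0 clk=1 h=0 g=0 j=1 a=1 c=1 e=0 f=1 d=0
  Δ1: clk:1→0, f:1→0
  Δ2: a:1→0
  Δ3: g:0→1
  Δ4: b:0→1
  Δ5: d:0→1
  (5Δ to stable)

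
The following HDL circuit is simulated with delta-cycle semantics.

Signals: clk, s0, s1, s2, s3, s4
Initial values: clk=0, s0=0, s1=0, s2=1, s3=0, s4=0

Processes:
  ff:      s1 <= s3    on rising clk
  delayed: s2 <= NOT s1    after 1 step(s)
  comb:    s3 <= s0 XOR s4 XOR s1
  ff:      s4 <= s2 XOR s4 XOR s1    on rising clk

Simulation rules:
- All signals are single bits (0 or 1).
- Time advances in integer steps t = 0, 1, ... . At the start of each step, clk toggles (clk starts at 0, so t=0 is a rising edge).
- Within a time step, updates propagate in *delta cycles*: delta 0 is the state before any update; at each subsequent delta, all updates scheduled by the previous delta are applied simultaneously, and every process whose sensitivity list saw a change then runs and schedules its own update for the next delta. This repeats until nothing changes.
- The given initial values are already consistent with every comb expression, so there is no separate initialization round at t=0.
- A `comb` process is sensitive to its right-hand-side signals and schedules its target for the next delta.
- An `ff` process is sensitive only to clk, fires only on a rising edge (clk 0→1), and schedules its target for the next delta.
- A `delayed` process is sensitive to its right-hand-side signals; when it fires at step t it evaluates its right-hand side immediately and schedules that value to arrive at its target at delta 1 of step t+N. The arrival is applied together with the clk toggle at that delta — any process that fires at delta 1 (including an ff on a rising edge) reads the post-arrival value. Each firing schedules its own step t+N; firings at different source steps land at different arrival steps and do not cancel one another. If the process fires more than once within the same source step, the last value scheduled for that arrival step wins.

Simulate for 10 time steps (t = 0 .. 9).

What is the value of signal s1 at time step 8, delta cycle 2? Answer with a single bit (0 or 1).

t0.Δ0 s3=0 s2=1 clk=0 s0=0 s1=0 s4=0
t0.Δ1 s3=0 s2=1 clk=1 s0=0 s1=0 s4=0
t0.Δ2 s3=0 s2=1 clk=1 s0=0 s1=0 s4=1
t0.Δ3 s3=1 s2=1 clk=1 s0=0 s1=0 s4=1
t1.Δ0 s3=1 s2=1 clk=1 s0=0 s1=0 s4=1
t1.Δ1 s3=1 s2=1 clk=0 s0=0 s1=0 s4=1
t2.Δ0 s3=1 s2=1 clk=0 s0=0 s1=0 s4=1
t2.Δ1 s3=1 s2=1 clk=1 s0=0 s1=0 s4=1
t2.Δ2 s3=1 s2=1 clk=1 s0=0 s1=1 s4=0
t3.Δ0 s3=1 s2=1 clk=1 s0=0 s1=1 s4=0
t3.Δ1 s3=1 s2=0 clk=0 s0=0 s1=1 s4=0
t4.Δ0 s3=1 s2=0 clk=0 s0=0 s1=1 s4=0
t4.Δ1 s3=1 s2=0 clk=1 s0=0 s1=1 s4=0
t4.Δ2 s3=1 s2=0 clk=1 s0=0 s1=1 s4=1
t4.Δ3 s3=0 s2=0 clk=1 s0=0 s1=1 s4=1
t5.Δ0 s3=0 s2=0 clk=1 s0=0 s1=1 s4=1
t5.Δ1 s3=0 s2=0 clk=0 s0=0 s1=1 s4=1
t6.Δ0 s3=0 s2=0 clk=0 s0=0 s1=1 s4=1
t6.Δ1 s3=0 s2=0 clk=1 s0=0 s1=1 s4=1
t6.Δ2 s3=0 s2=0 clk=1 s0=0 s1=0 s4=0
t7.Δ0 s3=0 s2=0 clk=1 s0=0 s1=0 s4=0
t7.Δ1 s3=0 s2=1 clk=0 s0=0 s1=0 s4=0
t8.Δ0 s3=0 s2=1 clk=0 s0=0 s1=0 s4=0
t8.Δ1 s3=0 s2=1 clk=1 s0=0 s1=0 s4=0
t8.Δ2 s3=0 s2=1 clk=1 s0=0 s1=0 s4=1
t8.Δ3 s3=1 s2=1 clk=1 s0=0 s1=0 s4=1
t9.Δ0 s3=1 s2=1 clk=1 s0=0 s1=0 s4=1
t9.Δ1 s3=1 s2=1 clk=0 s0=0 s1=0 s4=1

0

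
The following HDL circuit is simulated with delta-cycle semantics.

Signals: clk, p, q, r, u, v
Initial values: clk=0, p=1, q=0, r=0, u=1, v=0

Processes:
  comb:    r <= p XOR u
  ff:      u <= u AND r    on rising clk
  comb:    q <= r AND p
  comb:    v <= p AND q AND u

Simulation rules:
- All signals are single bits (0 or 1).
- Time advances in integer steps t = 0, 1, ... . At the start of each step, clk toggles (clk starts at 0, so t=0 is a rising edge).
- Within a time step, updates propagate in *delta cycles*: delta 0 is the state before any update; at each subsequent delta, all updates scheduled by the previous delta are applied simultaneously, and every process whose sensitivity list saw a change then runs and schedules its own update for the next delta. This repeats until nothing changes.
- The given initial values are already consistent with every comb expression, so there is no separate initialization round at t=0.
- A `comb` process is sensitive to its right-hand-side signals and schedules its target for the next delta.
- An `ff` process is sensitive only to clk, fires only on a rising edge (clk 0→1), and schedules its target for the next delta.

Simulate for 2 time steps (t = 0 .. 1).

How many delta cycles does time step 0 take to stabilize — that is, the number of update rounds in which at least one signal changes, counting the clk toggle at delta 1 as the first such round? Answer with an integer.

t0.Δ0 u=1 r=0 p=1 v=0 q=0 clk=0
t0.Δ1 u=1 r=0 p=1 v=0 q=0 clk=1
t0.Δ2 u=0 r=0 p=1 v=0 q=0 clk=1
t0.Δ3 u=0 r=1 p=1 v=0 q=0 clk=1
t0.Δ4 u=0 r=1 p=1 v=0 q=1 clk=1
t1.Δ0 u=0 r=1 p=1 v=0 q=1 clk=1
t1.Δ1 u=0 r=1 p=1 v=0 q=1 clk=0

4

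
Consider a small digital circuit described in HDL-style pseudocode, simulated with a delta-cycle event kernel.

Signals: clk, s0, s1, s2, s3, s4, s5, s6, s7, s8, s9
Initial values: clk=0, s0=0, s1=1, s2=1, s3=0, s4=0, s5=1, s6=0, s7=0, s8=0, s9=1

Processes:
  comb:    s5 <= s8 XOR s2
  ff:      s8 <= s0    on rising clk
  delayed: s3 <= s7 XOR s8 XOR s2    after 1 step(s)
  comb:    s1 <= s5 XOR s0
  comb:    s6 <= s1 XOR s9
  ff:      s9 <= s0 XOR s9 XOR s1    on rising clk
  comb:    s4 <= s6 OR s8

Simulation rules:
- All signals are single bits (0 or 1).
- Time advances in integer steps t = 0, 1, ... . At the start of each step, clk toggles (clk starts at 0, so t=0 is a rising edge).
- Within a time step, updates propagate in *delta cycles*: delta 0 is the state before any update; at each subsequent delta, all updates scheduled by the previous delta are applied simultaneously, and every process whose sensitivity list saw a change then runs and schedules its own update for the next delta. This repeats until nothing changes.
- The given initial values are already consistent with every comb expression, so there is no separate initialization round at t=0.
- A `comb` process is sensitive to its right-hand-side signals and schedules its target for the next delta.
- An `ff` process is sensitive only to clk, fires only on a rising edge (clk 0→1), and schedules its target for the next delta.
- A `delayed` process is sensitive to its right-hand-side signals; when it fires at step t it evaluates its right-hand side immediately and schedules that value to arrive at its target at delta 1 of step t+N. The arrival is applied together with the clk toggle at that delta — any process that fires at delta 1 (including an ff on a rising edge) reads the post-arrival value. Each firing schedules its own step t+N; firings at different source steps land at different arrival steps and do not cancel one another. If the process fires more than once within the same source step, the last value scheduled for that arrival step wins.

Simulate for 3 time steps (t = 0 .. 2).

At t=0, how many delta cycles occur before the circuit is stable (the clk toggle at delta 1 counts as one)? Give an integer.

4

[bits: s1,s9,s0,s5,clk,s6,s4,s2,s3,s7,s8]
t=0: Δ0=11010001000 Δ1=11011001000 Δ2=10011001000 Δ3=10011101000 Δ4=10011111000 | 4Δ
t=1: Δ0=10011111000 Δ1=10010111000 | 1Δ
t=2: Δ0=10010111000 Δ1=10011111000 Δ2=11011111000 Δ3=11011011000 Δ4=11011001000 | 4Δ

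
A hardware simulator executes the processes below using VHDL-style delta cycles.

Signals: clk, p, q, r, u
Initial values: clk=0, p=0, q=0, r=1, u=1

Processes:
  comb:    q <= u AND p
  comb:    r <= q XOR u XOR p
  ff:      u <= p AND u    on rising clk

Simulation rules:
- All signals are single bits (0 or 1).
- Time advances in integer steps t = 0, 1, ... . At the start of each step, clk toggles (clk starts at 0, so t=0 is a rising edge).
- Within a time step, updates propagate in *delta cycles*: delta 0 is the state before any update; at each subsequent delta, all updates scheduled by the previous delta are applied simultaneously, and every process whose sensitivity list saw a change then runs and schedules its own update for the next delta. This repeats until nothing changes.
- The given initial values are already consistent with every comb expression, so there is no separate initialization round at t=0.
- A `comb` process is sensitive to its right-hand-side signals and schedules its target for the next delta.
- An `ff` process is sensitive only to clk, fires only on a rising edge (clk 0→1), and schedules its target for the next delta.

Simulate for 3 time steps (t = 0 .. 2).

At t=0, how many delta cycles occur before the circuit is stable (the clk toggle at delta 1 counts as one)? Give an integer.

[bits: p,q,u,r,clk]
t=0: Δ0=00110 Δ1=00111 Δ2=00011 Δ3=00001 | 3Δ
t=1: Δ0=00001 Δ1=00000 | 1Δ
t=2: Δ0=00000 Δ1=00001 | 1Δ

3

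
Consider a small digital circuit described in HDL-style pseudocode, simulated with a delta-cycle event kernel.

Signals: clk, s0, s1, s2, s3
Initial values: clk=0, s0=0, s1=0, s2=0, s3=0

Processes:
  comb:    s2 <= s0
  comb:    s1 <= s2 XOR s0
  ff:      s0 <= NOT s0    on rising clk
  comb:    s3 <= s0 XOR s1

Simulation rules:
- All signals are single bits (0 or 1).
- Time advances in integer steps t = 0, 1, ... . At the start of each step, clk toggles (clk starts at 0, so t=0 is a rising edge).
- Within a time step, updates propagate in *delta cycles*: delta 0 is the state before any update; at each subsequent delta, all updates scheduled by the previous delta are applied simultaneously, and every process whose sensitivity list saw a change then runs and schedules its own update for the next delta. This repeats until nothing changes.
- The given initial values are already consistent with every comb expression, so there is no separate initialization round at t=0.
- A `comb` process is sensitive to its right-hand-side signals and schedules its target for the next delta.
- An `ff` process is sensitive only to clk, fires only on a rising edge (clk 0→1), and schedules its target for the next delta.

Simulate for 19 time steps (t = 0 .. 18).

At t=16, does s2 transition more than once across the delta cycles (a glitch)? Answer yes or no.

no

t0.Δ0 clk=0 s1=0 s0=0 s3=0 s2=0
t0.Δ1 clk=1 s1=0 s0=0 s3=0 s2=0
t0.Δ2 clk=1 s1=0 s0=1 s3=0 s2=0
t0.Δ3 clk=1 s1=1 s0=1 s3=1 s2=1
t0.Δ4 clk=1 s1=0 s0=1 s3=0 s2=1
t0.Δ5 clk=1 s1=0 s0=1 s3=1 s2=1
t1.Δ0 clk=1 s1=0 s0=1 s3=1 s2=1
t1.Δ1 clk=0 s1=0 s0=1 s3=1 s2=1
t2.Δ0 clk=0 s1=0 s0=1 s3=1 s2=1
t2.Δ1 clk=1 s1=0 s0=1 s3=1 s2=1
t2.Δ2 clk=1 s1=0 s0=0 s3=1 s2=1
t2.Δ3 clk=1 s1=1 s0=0 s3=0 s2=0
t2.Δ4 clk=1 s1=0 s0=0 s3=1 s2=0
t2.Δ5 clk=1 s1=0 s0=0 s3=0 s2=0
t3.Δ0 clk=1 s1=0 s0=0 s3=0 s2=0
t3.Δ1 clk=0 s1=0 s0=0 s3=0 s2=0
t4.Δ0 clk=0 s1=0 s0=0 s3=0 s2=0
t4.Δ1 clk=1 s1=0 s0=0 s3=0 s2=0
t4.Δ2 clk=1 s1=0 s0=1 s3=0 s2=0
t4.Δ3 clk=1 s1=1 s0=1 s3=1 s2=1
t4.Δ4 clk=1 s1=0 s0=1 s3=0 s2=1
t4.Δ5 clk=1 s1=0 s0=1 s3=1 s2=1
t5.Δ0 clk=1 s1=0 s0=1 s3=1 s2=1
t5.Δ1 clk=0 s1=0 s0=1 s3=1 s2=1
t6.Δ0 clk=0 s1=0 s0=1 s3=1 s2=1
t6.Δ1 clk=1 s1=0 s0=1 s3=1 s2=1
t6.Δ2 clk=1 s1=0 s0=0 s3=1 s2=1
t6.Δ3 clk=1 s1=1 s0=0 s3=0 s2=0
t6.Δ4 clk=1 s1=0 s0=0 s3=1 s2=0
t6.Δ5 clk=1 s1=0 s0=0 s3=0 s2=0
t7.Δ0 clk=1 s1=0 s0=0 s3=0 s2=0
t7.Δ1 clk=0 s1=0 s0=0 s3=0 s2=0
t8.Δ0 clk=0 s1=0 s0=0 s3=0 s2=0
t8.Δ1 clk=1 s1=0 s0=0 s3=0 s2=0
t8.Δ2 clk=1 s1=0 s0=1 s3=0 s2=0
t8.Δ3 clk=1 s1=1 s0=1 s3=1 s2=1
t8.Δ4 clk=1 s1=0 s0=1 s3=0 s2=1
t8.Δ5 clk=1 s1=0 s0=1 s3=1 s2=1
t9.Δ0 clk=1 s1=0 s0=1 s3=1 s2=1
t9.Δ1 clk=0 s1=0 s0=1 s3=1 s2=1
t10.Δ0 clk=0 s1=0 s0=1 s3=1 s2=1
t10.Δ1 clk=1 s1=0 s0=1 s3=1 s2=1
t10.Δ2 clk=1 s1=0 s0=0 s3=1 s2=1
t10.Δ3 clk=1 s1=1 s0=0 s3=0 s2=0
t10.Δ4 clk=1 s1=0 s0=0 s3=1 s2=0
t10.Δ5 clk=1 s1=0 s0=0 s3=0 s2=0
t11.Δ0 clk=1 s1=0 s0=0 s3=0 s2=0
t11.Δ1 clk=0 s1=0 s0=0 s3=0 s2=0
t12.Δ0 clk=0 s1=0 s0=0 s3=0 s2=0
t12.Δ1 clk=1 s1=0 s0=0 s3=0 s2=0
t12.Δ2 clk=1 s1=0 s0=1 s3=0 s2=0
t12.Δ3 clk=1 s1=1 s0=1 s3=1 s2=1
t12.Δ4 clk=1 s1=0 s0=1 s3=0 s2=1
t12.Δ5 clk=1 s1=0 s0=1 s3=1 s2=1
t13.Δ0 clk=1 s1=0 s0=1 s3=1 s2=1
t13.Δ1 clk=0 s1=0 s0=1 s3=1 s2=1
t14.Δ0 clk=0 s1=0 s0=1 s3=1 s2=1
t14.Δ1 clk=1 s1=0 s0=1 s3=1 s2=1
t14.Δ2 clk=1 s1=0 s0=0 s3=1 s2=1
t14.Δ3 clk=1 s1=1 s0=0 s3=0 s2=0
t14.Δ4 clk=1 s1=0 s0=0 s3=1 s2=0
t14.Δ5 clk=1 s1=0 s0=0 s3=0 s2=0
t15.Δ0 clk=1 s1=0 s0=0 s3=0 s2=0
t15.Δ1 clk=0 s1=0 s0=0 s3=0 s2=0
t16.Δ0 clk=0 s1=0 s0=0 s3=0 s2=0
t16.Δ1 clk=1 s1=0 s0=0 s3=0 s2=0
t16.Δ2 clk=1 s1=0 s0=1 s3=0 s2=0
t16.Δ3 clk=1 s1=1 s0=1 s3=1 s2=1
t16.Δ4 clk=1 s1=0 s0=1 s3=0 s2=1
t16.Δ5 clk=1 s1=0 s0=1 s3=1 s2=1
t17.Δ0 clk=1 s1=0 s0=1 s3=1 s2=1
t17.Δ1 clk=0 s1=0 s0=1 s3=1 s2=1
t18.Δ0 clk=0 s1=0 s0=1 s3=1 s2=1
t18.Δ1 clk=1 s1=0 s0=1 s3=1 s2=1
t18.Δ2 clk=1 s1=0 s0=0 s3=1 s2=1
t18.Δ3 clk=1 s1=1 s0=0 s3=0 s2=0
t18.Δ4 clk=1 s1=0 s0=0 s3=1 s2=0
t18.Δ5 clk=1 s1=0 s0=0 s3=0 s2=0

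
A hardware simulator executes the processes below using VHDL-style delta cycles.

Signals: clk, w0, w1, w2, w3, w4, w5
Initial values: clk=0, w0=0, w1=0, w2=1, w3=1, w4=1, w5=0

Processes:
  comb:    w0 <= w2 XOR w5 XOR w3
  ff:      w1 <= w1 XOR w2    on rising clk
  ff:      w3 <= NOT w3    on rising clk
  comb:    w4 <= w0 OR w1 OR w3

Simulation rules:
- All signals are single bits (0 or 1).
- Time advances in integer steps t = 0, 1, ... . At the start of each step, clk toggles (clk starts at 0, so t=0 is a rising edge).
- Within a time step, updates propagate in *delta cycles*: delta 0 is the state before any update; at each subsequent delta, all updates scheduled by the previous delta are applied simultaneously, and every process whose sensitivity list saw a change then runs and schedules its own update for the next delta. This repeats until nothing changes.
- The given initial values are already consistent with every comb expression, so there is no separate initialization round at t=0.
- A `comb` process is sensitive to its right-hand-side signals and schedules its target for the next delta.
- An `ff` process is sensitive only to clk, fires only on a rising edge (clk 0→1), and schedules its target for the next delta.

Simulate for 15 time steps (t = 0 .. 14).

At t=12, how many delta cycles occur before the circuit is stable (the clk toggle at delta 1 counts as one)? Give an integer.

3

t0.Δ0 w5=0 clk=0 w1=0 w0=0 w4=1 w3=1 w2=1
t0.Δ1 w5=0 clk=1 w1=0 w0=0 w4=1 w3=1 w2=1
t0.Δ2 w5=0 clk=1 w1=1 w0=0 w4=1 w3=0 w2=1
t0.Δ3 w5=0 clk=1 w1=1 w0=1 w4=1 w3=0 w2=1
t1.Δ0 w5=0 clk=1 w1=1 w0=1 w4=1 w3=0 w2=1
t1.Δ1 w5=0 clk=0 w1=1 w0=1 w4=1 w3=0 w2=1
t2.Δ0 w5=0 clk=0 w1=1 w0=1 w4=1 w3=0 w2=1
t2.Δ1 w5=0 clk=1 w1=1 w0=1 w4=1 w3=0 w2=1
t2.Δ2 w5=0 clk=1 w1=0 w0=1 w4=1 w3=1 w2=1
t2.Δ3 w5=0 clk=1 w1=0 w0=0 w4=1 w3=1 w2=1
t3.Δ0 w5=0 clk=1 w1=0 w0=0 w4=1 w3=1 w2=1
t3.Δ1 w5=0 clk=0 w1=0 w0=0 w4=1 w3=1 w2=1
t4.Δ0 w5=0 clk=0 w1=0 w0=0 w4=1 w3=1 w2=1
t4.Δ1 w5=0 clk=1 w1=0 w0=0 w4=1 w3=1 w2=1
t4.Δ2 w5=0 clk=1 w1=1 w0=0 w4=1 w3=0 w2=1
t4.Δ3 w5=0 clk=1 w1=1 w0=1 w4=1 w3=0 w2=1
t5.Δ0 w5=0 clk=1 w1=1 w0=1 w4=1 w3=0 w2=1
t5.Δ1 w5=0 clk=0 w1=1 w0=1 w4=1 w3=0 w2=1
t6.Δ0 w5=0 clk=0 w1=1 w0=1 w4=1 w3=0 w2=1
t6.Δ1 w5=0 clk=1 w1=1 w0=1 w4=1 w3=0 w2=1
t6.Δ2 w5=0 clk=1 w1=0 w0=1 w4=1 w3=1 w2=1
t6.Δ3 w5=0 clk=1 w1=0 w0=0 w4=1 w3=1 w2=1
t7.Δ0 w5=0 clk=1 w1=0 w0=0 w4=1 w3=1 w2=1
t7.Δ1 w5=0 clk=0 w1=0 w0=0 w4=1 w3=1 w2=1
t8.Δ0 w5=0 clk=0 w1=0 w0=0 w4=1 w3=1 w2=1
t8.Δ1 w5=0 clk=1 w1=0 w0=0 w4=1 w3=1 w2=1
t8.Δ2 w5=0 clk=1 w1=1 w0=0 w4=1 w3=0 w2=1
t8.Δ3 w5=0 clk=1 w1=1 w0=1 w4=1 w3=0 w2=1
t9.Δ0 w5=0 clk=1 w1=1 w0=1 w4=1 w3=0 w2=1
t9.Δ1 w5=0 clk=0 w1=1 w0=1 w4=1 w3=0 w2=1
t10.Δ0 w5=0 clk=0 w1=1 w0=1 w4=1 w3=0 w2=1
t10.Δ1 w5=0 clk=1 w1=1 w0=1 w4=1 w3=0 w2=1
t10.Δ2 w5=0 clk=1 w1=0 w0=1 w4=1 w3=1 w2=1
t10.Δ3 w5=0 clk=1 w1=0 w0=0 w4=1 w3=1 w2=1
t11.Δ0 w5=0 clk=1 w1=0 w0=0 w4=1 w3=1 w2=1
t11.Δ1 w5=0 clk=0 w1=0 w0=0 w4=1 w3=1 w2=1
t12.Δ0 w5=0 clk=0 w1=0 w0=0 w4=1 w3=1 w2=1
t12.Δ1 w5=0 clk=1 w1=0 w0=0 w4=1 w3=1 w2=1
t12.Δ2 w5=0 clk=1 w1=1 w0=0 w4=1 w3=0 w2=1
t12.Δ3 w5=0 clk=1 w1=1 w0=1 w4=1 w3=0 w2=1
t13.Δ0 w5=0 clk=1 w1=1 w0=1 w4=1 w3=0 w2=1
t13.Δ1 w5=0 clk=0 w1=1 w0=1 w4=1 w3=0 w2=1
t14.Δ0 w5=0 clk=0 w1=1 w0=1 w4=1 w3=0 w2=1
t14.Δ1 w5=0 clk=1 w1=1 w0=1 w4=1 w3=0 w2=1
t14.Δ2 w5=0 clk=1 w1=0 w0=1 w4=1 w3=1 w2=1
t14.Δ3 w5=0 clk=1 w1=0 w0=0 w4=1 w3=1 w2=1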